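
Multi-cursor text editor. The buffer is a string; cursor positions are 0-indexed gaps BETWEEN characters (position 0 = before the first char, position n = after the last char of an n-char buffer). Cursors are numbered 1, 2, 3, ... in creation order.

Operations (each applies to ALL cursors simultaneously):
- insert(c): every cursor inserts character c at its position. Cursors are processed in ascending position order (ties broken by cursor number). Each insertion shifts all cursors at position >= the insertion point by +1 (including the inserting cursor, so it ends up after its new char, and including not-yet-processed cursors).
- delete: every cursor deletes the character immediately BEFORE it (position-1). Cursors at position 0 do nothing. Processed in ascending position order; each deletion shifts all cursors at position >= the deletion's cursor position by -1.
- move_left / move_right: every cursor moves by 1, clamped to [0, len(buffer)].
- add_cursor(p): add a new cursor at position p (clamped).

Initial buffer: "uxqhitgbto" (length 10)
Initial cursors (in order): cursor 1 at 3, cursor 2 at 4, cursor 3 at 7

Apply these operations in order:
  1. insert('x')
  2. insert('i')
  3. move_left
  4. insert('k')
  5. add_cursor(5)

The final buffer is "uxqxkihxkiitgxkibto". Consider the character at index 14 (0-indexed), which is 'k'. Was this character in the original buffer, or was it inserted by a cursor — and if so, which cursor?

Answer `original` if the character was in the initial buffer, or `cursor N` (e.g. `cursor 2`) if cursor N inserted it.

Answer: cursor 3

Derivation:
After op 1 (insert('x')): buffer="uxqxhxitgxbto" (len 13), cursors c1@4 c2@6 c3@10, authorship ...1.2...3...
After op 2 (insert('i')): buffer="uxqxihxiitgxibto" (len 16), cursors c1@5 c2@8 c3@13, authorship ...11.22...33...
After op 3 (move_left): buffer="uxqxihxiitgxibto" (len 16), cursors c1@4 c2@7 c3@12, authorship ...11.22...33...
After op 4 (insert('k')): buffer="uxqxkihxkiitgxkibto" (len 19), cursors c1@5 c2@9 c3@15, authorship ...111.222...333...
After op 5 (add_cursor(5)): buffer="uxqxkihxkiitgxkibto" (len 19), cursors c1@5 c4@5 c2@9 c3@15, authorship ...111.222...333...
Authorship (.=original, N=cursor N): . . . 1 1 1 . 2 2 2 . . . 3 3 3 . . .
Index 14: author = 3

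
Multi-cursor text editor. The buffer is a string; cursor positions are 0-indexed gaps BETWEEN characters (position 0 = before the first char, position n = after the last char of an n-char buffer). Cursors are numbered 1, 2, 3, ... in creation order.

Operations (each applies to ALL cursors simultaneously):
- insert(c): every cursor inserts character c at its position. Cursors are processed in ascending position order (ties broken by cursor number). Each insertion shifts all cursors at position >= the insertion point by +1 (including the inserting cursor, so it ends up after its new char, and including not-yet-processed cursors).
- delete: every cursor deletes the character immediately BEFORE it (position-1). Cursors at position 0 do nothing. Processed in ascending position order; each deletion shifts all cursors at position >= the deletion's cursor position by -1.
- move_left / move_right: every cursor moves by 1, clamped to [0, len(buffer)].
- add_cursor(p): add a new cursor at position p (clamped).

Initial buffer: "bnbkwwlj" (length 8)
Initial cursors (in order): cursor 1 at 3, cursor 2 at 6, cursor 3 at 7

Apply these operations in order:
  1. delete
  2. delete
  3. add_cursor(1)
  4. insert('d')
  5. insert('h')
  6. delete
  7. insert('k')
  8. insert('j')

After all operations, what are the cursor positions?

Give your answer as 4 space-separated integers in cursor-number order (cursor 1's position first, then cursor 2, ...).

After op 1 (delete): buffer="bnkwj" (len 5), cursors c1@2 c2@4 c3@4, authorship .....
After op 2 (delete): buffer="bj" (len 2), cursors c1@1 c2@1 c3@1, authorship ..
After op 3 (add_cursor(1)): buffer="bj" (len 2), cursors c1@1 c2@1 c3@1 c4@1, authorship ..
After op 4 (insert('d')): buffer="bddddj" (len 6), cursors c1@5 c2@5 c3@5 c4@5, authorship .1234.
After op 5 (insert('h')): buffer="bddddhhhhj" (len 10), cursors c1@9 c2@9 c3@9 c4@9, authorship .12341234.
After op 6 (delete): buffer="bddddj" (len 6), cursors c1@5 c2@5 c3@5 c4@5, authorship .1234.
After op 7 (insert('k')): buffer="bddddkkkkj" (len 10), cursors c1@9 c2@9 c3@9 c4@9, authorship .12341234.
After op 8 (insert('j')): buffer="bddddkkkkjjjjj" (len 14), cursors c1@13 c2@13 c3@13 c4@13, authorship .123412341234.

Answer: 13 13 13 13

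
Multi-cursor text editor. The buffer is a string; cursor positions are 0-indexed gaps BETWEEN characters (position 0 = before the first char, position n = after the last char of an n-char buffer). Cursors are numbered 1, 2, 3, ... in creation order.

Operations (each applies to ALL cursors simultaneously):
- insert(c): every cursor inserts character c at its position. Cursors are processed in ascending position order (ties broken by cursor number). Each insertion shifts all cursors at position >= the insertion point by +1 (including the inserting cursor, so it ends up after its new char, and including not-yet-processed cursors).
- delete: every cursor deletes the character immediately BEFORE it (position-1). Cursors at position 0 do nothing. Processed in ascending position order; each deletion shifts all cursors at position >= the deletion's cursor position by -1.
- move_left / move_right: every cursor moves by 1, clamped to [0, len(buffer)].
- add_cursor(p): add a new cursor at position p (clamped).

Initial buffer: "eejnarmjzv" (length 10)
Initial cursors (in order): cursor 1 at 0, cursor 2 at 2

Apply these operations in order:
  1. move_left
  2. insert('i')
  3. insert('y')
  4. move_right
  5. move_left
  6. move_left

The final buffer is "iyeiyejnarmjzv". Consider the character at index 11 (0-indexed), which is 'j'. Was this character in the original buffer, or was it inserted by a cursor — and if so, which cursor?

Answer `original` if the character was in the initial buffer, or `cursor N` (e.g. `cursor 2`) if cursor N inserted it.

After op 1 (move_left): buffer="eejnarmjzv" (len 10), cursors c1@0 c2@1, authorship ..........
After op 2 (insert('i')): buffer="ieiejnarmjzv" (len 12), cursors c1@1 c2@3, authorship 1.2.........
After op 3 (insert('y')): buffer="iyeiyejnarmjzv" (len 14), cursors c1@2 c2@5, authorship 11.22.........
After op 4 (move_right): buffer="iyeiyejnarmjzv" (len 14), cursors c1@3 c2@6, authorship 11.22.........
After op 5 (move_left): buffer="iyeiyejnarmjzv" (len 14), cursors c1@2 c2@5, authorship 11.22.........
After op 6 (move_left): buffer="iyeiyejnarmjzv" (len 14), cursors c1@1 c2@4, authorship 11.22.........
Authorship (.=original, N=cursor N): 1 1 . 2 2 . . . . . . . . .
Index 11: author = original

Answer: original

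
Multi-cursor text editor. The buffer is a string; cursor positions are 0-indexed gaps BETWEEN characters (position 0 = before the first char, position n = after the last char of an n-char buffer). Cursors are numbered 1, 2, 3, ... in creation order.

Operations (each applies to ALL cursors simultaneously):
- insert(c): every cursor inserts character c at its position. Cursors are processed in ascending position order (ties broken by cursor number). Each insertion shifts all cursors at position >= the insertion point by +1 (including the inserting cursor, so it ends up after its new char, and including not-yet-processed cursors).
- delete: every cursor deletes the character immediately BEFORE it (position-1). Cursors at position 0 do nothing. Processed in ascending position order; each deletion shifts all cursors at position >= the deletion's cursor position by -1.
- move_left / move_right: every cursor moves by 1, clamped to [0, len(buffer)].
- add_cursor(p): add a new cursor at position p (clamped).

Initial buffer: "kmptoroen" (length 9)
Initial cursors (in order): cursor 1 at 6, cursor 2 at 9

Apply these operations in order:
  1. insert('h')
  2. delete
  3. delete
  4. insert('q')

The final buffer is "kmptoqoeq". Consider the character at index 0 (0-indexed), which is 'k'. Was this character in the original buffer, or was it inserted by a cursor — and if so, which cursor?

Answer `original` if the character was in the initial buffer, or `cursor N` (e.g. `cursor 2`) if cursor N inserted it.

Answer: original

Derivation:
After op 1 (insert('h')): buffer="kmptorhoenh" (len 11), cursors c1@7 c2@11, authorship ......1...2
After op 2 (delete): buffer="kmptoroen" (len 9), cursors c1@6 c2@9, authorship .........
After op 3 (delete): buffer="kmptooe" (len 7), cursors c1@5 c2@7, authorship .......
After op 4 (insert('q')): buffer="kmptoqoeq" (len 9), cursors c1@6 c2@9, authorship .....1..2
Authorship (.=original, N=cursor N): . . . . . 1 . . 2
Index 0: author = original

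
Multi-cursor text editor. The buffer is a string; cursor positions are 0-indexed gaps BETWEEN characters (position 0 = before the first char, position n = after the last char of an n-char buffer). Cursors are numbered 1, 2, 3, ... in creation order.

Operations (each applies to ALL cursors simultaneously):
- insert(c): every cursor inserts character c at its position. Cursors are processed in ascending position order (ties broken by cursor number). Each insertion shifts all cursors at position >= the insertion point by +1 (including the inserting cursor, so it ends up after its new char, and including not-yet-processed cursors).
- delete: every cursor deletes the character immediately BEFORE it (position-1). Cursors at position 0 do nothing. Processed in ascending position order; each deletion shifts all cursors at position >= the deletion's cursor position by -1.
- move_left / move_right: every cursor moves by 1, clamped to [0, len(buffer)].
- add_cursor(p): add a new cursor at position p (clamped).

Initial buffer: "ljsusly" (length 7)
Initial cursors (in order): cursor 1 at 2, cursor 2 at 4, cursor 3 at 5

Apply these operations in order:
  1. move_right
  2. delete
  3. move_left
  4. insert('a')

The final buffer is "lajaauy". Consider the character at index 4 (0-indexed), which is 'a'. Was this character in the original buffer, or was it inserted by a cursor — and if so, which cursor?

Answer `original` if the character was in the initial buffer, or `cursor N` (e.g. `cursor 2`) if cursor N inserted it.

After op 1 (move_right): buffer="ljsusly" (len 7), cursors c1@3 c2@5 c3@6, authorship .......
After op 2 (delete): buffer="ljuy" (len 4), cursors c1@2 c2@3 c3@3, authorship ....
After op 3 (move_left): buffer="ljuy" (len 4), cursors c1@1 c2@2 c3@2, authorship ....
After op 4 (insert('a')): buffer="lajaauy" (len 7), cursors c1@2 c2@5 c3@5, authorship .1.23..
Authorship (.=original, N=cursor N): . 1 . 2 3 . .
Index 4: author = 3

Answer: cursor 3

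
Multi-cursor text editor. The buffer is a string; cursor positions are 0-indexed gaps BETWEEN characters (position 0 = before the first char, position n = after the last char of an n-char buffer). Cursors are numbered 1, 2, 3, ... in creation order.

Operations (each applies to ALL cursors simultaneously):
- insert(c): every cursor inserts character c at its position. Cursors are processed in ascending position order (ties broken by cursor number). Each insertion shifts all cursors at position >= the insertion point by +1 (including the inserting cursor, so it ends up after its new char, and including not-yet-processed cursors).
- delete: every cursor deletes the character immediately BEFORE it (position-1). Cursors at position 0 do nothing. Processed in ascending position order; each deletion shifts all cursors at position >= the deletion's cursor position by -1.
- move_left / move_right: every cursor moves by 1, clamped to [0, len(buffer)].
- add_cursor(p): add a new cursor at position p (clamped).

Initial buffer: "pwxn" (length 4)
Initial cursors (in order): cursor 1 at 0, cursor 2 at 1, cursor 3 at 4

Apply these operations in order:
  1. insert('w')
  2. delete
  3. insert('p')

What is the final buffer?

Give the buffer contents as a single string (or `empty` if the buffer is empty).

Answer: pppwxnp

Derivation:
After op 1 (insert('w')): buffer="wpwwxnw" (len 7), cursors c1@1 c2@3 c3@7, authorship 1.2...3
After op 2 (delete): buffer="pwxn" (len 4), cursors c1@0 c2@1 c3@4, authorship ....
After op 3 (insert('p')): buffer="pppwxnp" (len 7), cursors c1@1 c2@3 c3@7, authorship 1.2...3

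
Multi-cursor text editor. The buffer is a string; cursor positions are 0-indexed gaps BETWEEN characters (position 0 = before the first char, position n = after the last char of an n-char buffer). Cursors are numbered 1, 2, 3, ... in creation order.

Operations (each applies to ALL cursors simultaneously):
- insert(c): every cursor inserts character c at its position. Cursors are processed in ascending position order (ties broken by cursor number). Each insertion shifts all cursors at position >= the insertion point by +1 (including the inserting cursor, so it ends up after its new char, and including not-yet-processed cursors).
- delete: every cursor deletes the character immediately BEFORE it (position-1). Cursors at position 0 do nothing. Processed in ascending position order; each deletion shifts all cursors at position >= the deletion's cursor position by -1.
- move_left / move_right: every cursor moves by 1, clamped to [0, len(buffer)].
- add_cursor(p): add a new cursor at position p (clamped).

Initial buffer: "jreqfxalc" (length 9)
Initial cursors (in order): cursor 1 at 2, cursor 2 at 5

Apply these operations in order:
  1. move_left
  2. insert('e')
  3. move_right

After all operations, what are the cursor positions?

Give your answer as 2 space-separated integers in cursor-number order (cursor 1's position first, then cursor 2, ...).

After op 1 (move_left): buffer="jreqfxalc" (len 9), cursors c1@1 c2@4, authorship .........
After op 2 (insert('e')): buffer="jereqefxalc" (len 11), cursors c1@2 c2@6, authorship .1...2.....
After op 3 (move_right): buffer="jereqefxalc" (len 11), cursors c1@3 c2@7, authorship .1...2.....

Answer: 3 7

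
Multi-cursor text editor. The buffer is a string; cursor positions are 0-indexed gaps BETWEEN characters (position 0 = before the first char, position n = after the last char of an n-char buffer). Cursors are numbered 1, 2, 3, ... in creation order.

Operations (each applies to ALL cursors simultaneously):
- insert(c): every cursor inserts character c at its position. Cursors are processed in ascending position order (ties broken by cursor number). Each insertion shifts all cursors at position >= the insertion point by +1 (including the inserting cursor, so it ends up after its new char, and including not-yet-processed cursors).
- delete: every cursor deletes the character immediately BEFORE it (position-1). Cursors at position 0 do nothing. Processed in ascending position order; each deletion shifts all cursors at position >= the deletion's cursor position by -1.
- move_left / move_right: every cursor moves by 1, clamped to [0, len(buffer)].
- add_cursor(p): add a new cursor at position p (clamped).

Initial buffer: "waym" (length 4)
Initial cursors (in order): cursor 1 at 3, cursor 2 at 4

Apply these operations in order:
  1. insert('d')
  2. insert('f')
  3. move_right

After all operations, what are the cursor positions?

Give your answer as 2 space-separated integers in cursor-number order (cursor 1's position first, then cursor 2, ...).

After op 1 (insert('d')): buffer="waydmd" (len 6), cursors c1@4 c2@6, authorship ...1.2
After op 2 (insert('f')): buffer="waydfmdf" (len 8), cursors c1@5 c2@8, authorship ...11.22
After op 3 (move_right): buffer="waydfmdf" (len 8), cursors c1@6 c2@8, authorship ...11.22

Answer: 6 8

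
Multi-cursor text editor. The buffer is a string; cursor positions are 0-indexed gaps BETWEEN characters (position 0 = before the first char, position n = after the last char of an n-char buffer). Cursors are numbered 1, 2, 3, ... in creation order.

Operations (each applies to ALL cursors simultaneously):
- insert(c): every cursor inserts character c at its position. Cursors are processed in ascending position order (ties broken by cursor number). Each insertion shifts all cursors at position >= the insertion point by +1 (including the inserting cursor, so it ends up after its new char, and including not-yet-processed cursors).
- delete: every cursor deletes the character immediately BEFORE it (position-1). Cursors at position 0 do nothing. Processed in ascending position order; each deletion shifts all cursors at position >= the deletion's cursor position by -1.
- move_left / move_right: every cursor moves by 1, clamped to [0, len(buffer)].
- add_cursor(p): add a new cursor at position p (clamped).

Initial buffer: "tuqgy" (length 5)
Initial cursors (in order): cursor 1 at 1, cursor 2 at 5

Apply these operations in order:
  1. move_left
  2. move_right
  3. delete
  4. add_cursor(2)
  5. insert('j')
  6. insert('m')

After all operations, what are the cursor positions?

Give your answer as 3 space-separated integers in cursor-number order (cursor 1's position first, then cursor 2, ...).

After op 1 (move_left): buffer="tuqgy" (len 5), cursors c1@0 c2@4, authorship .....
After op 2 (move_right): buffer="tuqgy" (len 5), cursors c1@1 c2@5, authorship .....
After op 3 (delete): buffer="uqg" (len 3), cursors c1@0 c2@3, authorship ...
After op 4 (add_cursor(2)): buffer="uqg" (len 3), cursors c1@0 c3@2 c2@3, authorship ...
After op 5 (insert('j')): buffer="juqjgj" (len 6), cursors c1@1 c3@4 c2@6, authorship 1..3.2
After op 6 (insert('m')): buffer="jmuqjmgjm" (len 9), cursors c1@2 c3@6 c2@9, authorship 11..33.22

Answer: 2 9 6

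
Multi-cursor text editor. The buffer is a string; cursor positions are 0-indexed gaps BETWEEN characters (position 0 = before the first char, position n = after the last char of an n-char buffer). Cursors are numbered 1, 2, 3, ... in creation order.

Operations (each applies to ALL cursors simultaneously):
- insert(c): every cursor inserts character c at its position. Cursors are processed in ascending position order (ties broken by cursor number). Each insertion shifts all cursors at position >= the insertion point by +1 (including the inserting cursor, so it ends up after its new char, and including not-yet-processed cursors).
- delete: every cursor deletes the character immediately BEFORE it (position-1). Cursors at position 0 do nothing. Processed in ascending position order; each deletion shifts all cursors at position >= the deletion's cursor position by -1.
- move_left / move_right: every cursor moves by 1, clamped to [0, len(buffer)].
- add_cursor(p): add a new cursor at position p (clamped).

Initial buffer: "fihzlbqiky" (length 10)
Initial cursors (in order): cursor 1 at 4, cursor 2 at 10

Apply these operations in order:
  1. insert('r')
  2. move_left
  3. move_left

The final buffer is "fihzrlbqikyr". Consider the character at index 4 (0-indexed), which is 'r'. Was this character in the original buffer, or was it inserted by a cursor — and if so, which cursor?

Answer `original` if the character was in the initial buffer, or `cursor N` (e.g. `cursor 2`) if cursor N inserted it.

After op 1 (insert('r')): buffer="fihzrlbqikyr" (len 12), cursors c1@5 c2@12, authorship ....1......2
After op 2 (move_left): buffer="fihzrlbqikyr" (len 12), cursors c1@4 c2@11, authorship ....1......2
After op 3 (move_left): buffer="fihzrlbqikyr" (len 12), cursors c1@3 c2@10, authorship ....1......2
Authorship (.=original, N=cursor N): . . . . 1 . . . . . . 2
Index 4: author = 1

Answer: cursor 1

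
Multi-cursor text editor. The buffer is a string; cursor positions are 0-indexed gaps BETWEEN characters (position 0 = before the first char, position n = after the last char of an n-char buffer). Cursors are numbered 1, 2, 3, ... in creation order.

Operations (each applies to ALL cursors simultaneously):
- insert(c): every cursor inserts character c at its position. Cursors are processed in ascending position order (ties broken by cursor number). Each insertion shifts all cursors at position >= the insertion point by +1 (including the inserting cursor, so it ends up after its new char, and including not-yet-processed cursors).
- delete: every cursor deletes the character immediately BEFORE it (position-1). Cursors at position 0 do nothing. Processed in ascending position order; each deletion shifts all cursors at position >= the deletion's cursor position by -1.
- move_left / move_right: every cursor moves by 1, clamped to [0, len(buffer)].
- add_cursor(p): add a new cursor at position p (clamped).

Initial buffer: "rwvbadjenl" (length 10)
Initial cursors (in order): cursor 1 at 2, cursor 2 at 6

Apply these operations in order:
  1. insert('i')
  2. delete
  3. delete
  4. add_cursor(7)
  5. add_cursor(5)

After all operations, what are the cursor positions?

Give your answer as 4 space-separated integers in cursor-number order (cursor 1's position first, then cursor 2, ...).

Answer: 1 4 7 5

Derivation:
After op 1 (insert('i')): buffer="rwivbadijenl" (len 12), cursors c1@3 c2@8, authorship ..1....2....
After op 2 (delete): buffer="rwvbadjenl" (len 10), cursors c1@2 c2@6, authorship ..........
After op 3 (delete): buffer="rvbajenl" (len 8), cursors c1@1 c2@4, authorship ........
After op 4 (add_cursor(7)): buffer="rvbajenl" (len 8), cursors c1@1 c2@4 c3@7, authorship ........
After op 5 (add_cursor(5)): buffer="rvbajenl" (len 8), cursors c1@1 c2@4 c4@5 c3@7, authorship ........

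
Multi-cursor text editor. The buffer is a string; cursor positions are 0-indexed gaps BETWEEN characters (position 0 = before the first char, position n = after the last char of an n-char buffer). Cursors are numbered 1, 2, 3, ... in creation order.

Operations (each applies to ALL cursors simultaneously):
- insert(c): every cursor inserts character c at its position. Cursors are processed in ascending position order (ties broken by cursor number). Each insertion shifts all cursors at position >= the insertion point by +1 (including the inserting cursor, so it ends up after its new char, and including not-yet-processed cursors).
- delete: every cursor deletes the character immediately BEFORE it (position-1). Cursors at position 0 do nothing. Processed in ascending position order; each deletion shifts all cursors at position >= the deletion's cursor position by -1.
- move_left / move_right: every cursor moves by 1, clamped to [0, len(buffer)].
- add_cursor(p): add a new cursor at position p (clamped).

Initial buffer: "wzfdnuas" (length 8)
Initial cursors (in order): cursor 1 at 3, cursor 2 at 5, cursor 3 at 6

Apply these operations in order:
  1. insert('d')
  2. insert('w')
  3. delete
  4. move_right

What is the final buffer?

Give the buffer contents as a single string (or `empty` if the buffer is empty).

Answer: wzfddndudas

Derivation:
After op 1 (insert('d')): buffer="wzfddndudas" (len 11), cursors c1@4 c2@7 c3@9, authorship ...1..2.3..
After op 2 (insert('w')): buffer="wzfdwdndwudwas" (len 14), cursors c1@5 c2@9 c3@12, authorship ...11..22.33..
After op 3 (delete): buffer="wzfddndudas" (len 11), cursors c1@4 c2@7 c3@9, authorship ...1..2.3..
After op 4 (move_right): buffer="wzfddndudas" (len 11), cursors c1@5 c2@8 c3@10, authorship ...1..2.3..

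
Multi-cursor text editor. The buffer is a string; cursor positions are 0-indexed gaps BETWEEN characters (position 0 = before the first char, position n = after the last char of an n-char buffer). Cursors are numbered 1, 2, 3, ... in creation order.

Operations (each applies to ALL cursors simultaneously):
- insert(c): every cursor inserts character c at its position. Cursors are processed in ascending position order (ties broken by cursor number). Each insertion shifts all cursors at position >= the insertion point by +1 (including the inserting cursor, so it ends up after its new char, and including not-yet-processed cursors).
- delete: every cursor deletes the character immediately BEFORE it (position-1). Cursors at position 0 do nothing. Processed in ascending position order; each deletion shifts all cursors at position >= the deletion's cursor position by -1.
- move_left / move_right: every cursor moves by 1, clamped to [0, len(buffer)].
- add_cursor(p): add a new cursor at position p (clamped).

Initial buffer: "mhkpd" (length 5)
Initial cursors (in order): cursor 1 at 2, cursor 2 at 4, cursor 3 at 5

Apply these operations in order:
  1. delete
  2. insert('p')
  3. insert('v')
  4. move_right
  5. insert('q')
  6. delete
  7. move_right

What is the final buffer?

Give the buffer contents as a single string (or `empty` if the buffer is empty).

After op 1 (delete): buffer="mk" (len 2), cursors c1@1 c2@2 c3@2, authorship ..
After op 2 (insert('p')): buffer="mpkpp" (len 5), cursors c1@2 c2@5 c3@5, authorship .1.23
After op 3 (insert('v')): buffer="mpvkppvv" (len 8), cursors c1@3 c2@8 c3@8, authorship .11.2323
After op 4 (move_right): buffer="mpvkppvv" (len 8), cursors c1@4 c2@8 c3@8, authorship .11.2323
After op 5 (insert('q')): buffer="mpvkqppvvqq" (len 11), cursors c1@5 c2@11 c3@11, authorship .11.1232323
After op 6 (delete): buffer="mpvkppvv" (len 8), cursors c1@4 c2@8 c3@8, authorship .11.2323
After op 7 (move_right): buffer="mpvkppvv" (len 8), cursors c1@5 c2@8 c3@8, authorship .11.2323

Answer: mpvkppvv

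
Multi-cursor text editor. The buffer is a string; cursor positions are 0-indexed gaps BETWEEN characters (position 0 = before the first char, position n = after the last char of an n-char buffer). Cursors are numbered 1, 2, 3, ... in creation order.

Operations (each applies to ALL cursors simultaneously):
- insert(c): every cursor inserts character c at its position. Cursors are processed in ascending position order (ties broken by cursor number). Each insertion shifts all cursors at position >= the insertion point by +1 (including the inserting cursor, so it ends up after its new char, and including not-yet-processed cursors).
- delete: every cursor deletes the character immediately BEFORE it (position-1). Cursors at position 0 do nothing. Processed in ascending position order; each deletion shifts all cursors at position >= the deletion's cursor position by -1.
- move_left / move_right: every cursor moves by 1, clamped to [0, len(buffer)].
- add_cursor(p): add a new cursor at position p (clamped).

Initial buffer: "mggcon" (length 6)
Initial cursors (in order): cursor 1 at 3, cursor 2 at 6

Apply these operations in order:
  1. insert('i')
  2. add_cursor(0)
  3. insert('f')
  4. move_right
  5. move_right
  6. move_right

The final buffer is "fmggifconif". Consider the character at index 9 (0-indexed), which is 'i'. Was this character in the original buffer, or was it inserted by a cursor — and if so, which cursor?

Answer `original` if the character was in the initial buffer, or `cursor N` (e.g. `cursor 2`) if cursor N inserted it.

After op 1 (insert('i')): buffer="mggiconi" (len 8), cursors c1@4 c2@8, authorship ...1...2
After op 2 (add_cursor(0)): buffer="mggiconi" (len 8), cursors c3@0 c1@4 c2@8, authorship ...1...2
After op 3 (insert('f')): buffer="fmggifconif" (len 11), cursors c3@1 c1@6 c2@11, authorship 3...11...22
After op 4 (move_right): buffer="fmggifconif" (len 11), cursors c3@2 c1@7 c2@11, authorship 3...11...22
After op 5 (move_right): buffer="fmggifconif" (len 11), cursors c3@3 c1@8 c2@11, authorship 3...11...22
After op 6 (move_right): buffer="fmggifconif" (len 11), cursors c3@4 c1@9 c2@11, authorship 3...11...22
Authorship (.=original, N=cursor N): 3 . . . 1 1 . . . 2 2
Index 9: author = 2

Answer: cursor 2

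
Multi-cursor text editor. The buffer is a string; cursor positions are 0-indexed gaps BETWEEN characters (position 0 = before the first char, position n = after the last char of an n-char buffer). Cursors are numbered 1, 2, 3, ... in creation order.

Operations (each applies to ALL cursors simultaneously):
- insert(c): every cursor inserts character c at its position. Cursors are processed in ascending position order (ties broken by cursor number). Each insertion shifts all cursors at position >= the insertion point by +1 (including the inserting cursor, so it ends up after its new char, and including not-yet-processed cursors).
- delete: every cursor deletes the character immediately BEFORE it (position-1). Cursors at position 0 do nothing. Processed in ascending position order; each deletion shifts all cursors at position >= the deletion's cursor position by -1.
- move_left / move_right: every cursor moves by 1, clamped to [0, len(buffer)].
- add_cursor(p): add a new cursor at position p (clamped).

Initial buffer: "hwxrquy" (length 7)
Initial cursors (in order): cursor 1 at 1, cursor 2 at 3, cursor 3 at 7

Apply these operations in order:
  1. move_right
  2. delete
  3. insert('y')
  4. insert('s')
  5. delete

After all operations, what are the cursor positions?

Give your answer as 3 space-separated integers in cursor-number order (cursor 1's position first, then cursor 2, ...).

After op 1 (move_right): buffer="hwxrquy" (len 7), cursors c1@2 c2@4 c3@7, authorship .......
After op 2 (delete): buffer="hxqu" (len 4), cursors c1@1 c2@2 c3@4, authorship ....
After op 3 (insert('y')): buffer="hyxyquy" (len 7), cursors c1@2 c2@4 c3@7, authorship .1.2..3
After op 4 (insert('s')): buffer="hysxysquys" (len 10), cursors c1@3 c2@6 c3@10, authorship .11.22..33
After op 5 (delete): buffer="hyxyquy" (len 7), cursors c1@2 c2@4 c3@7, authorship .1.2..3

Answer: 2 4 7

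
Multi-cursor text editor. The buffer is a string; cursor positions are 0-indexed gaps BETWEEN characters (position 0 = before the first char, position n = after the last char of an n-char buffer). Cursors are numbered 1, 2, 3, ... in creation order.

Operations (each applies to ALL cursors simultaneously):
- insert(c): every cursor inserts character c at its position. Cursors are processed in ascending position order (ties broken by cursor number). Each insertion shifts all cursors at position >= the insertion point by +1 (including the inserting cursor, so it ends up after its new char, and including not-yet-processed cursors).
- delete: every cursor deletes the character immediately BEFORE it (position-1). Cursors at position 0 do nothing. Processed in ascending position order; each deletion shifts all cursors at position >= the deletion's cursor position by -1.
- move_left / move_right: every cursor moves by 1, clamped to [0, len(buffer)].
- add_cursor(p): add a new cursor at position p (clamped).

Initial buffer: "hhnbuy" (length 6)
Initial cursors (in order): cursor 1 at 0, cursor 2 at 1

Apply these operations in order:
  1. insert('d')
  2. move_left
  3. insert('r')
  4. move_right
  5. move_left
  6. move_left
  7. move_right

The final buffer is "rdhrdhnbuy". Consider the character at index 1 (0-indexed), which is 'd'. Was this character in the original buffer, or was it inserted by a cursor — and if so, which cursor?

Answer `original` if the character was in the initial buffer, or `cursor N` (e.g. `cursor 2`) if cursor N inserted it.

After op 1 (insert('d')): buffer="dhdhnbuy" (len 8), cursors c1@1 c2@3, authorship 1.2.....
After op 2 (move_left): buffer="dhdhnbuy" (len 8), cursors c1@0 c2@2, authorship 1.2.....
After op 3 (insert('r')): buffer="rdhrdhnbuy" (len 10), cursors c1@1 c2@4, authorship 11.22.....
After op 4 (move_right): buffer="rdhrdhnbuy" (len 10), cursors c1@2 c2@5, authorship 11.22.....
After op 5 (move_left): buffer="rdhrdhnbuy" (len 10), cursors c1@1 c2@4, authorship 11.22.....
After op 6 (move_left): buffer="rdhrdhnbuy" (len 10), cursors c1@0 c2@3, authorship 11.22.....
After op 7 (move_right): buffer="rdhrdhnbuy" (len 10), cursors c1@1 c2@4, authorship 11.22.....
Authorship (.=original, N=cursor N): 1 1 . 2 2 . . . . .
Index 1: author = 1

Answer: cursor 1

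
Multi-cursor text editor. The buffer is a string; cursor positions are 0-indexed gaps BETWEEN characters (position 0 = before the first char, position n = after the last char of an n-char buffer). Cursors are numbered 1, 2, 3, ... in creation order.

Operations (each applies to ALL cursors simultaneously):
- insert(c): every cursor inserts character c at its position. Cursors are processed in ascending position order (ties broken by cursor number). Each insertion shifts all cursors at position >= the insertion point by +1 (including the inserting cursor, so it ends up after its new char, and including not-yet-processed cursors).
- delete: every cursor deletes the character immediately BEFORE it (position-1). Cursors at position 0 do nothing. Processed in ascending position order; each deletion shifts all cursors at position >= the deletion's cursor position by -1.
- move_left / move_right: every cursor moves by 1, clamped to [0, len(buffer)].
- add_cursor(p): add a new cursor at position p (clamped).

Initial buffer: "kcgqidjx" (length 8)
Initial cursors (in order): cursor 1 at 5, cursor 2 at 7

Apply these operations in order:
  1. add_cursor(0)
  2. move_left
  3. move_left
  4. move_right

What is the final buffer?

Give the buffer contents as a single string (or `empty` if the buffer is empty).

After op 1 (add_cursor(0)): buffer="kcgqidjx" (len 8), cursors c3@0 c1@5 c2@7, authorship ........
After op 2 (move_left): buffer="kcgqidjx" (len 8), cursors c3@0 c1@4 c2@6, authorship ........
After op 3 (move_left): buffer="kcgqidjx" (len 8), cursors c3@0 c1@3 c2@5, authorship ........
After op 4 (move_right): buffer="kcgqidjx" (len 8), cursors c3@1 c1@4 c2@6, authorship ........

Answer: kcgqidjx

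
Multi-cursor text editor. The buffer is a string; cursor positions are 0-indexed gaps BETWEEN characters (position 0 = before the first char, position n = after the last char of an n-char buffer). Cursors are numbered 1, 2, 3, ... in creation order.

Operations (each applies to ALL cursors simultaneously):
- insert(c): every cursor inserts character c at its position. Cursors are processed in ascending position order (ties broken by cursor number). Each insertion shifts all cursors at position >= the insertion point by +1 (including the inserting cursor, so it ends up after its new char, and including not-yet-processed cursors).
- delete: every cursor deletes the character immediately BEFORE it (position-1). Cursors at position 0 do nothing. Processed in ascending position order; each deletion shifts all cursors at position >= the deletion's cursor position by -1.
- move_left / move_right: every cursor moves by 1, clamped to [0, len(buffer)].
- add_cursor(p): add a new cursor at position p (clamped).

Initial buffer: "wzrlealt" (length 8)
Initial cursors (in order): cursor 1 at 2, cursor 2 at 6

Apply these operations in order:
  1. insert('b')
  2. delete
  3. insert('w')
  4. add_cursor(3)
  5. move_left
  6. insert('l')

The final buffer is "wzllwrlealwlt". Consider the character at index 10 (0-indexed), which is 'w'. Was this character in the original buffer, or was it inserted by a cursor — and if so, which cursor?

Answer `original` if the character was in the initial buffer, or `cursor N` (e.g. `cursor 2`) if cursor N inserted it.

After op 1 (insert('b')): buffer="wzbrleablt" (len 10), cursors c1@3 c2@8, authorship ..1....2..
After op 2 (delete): buffer="wzrlealt" (len 8), cursors c1@2 c2@6, authorship ........
After op 3 (insert('w')): buffer="wzwrleawlt" (len 10), cursors c1@3 c2@8, authorship ..1....2..
After op 4 (add_cursor(3)): buffer="wzwrleawlt" (len 10), cursors c1@3 c3@3 c2@8, authorship ..1....2..
After op 5 (move_left): buffer="wzwrleawlt" (len 10), cursors c1@2 c3@2 c2@7, authorship ..1....2..
After op 6 (insert('l')): buffer="wzllwrlealwlt" (len 13), cursors c1@4 c3@4 c2@10, authorship ..131....22..
Authorship (.=original, N=cursor N): . . 1 3 1 . . . . 2 2 . .
Index 10: author = 2

Answer: cursor 2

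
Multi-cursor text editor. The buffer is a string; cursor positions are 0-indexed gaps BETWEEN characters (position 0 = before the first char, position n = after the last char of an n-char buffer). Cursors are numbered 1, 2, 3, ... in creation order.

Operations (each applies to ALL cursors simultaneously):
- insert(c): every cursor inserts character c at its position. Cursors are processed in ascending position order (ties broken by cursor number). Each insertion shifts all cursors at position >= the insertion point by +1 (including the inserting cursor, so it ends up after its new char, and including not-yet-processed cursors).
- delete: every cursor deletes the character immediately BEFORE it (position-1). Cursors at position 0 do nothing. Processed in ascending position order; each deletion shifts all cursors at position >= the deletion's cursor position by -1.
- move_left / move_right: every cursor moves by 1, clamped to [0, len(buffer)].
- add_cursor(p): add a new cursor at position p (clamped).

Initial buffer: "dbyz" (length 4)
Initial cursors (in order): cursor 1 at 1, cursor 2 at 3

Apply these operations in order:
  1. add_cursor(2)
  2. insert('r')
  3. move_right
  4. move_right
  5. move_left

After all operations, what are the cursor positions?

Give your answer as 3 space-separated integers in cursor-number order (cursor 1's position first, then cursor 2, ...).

Answer: 3 6 5

Derivation:
After op 1 (add_cursor(2)): buffer="dbyz" (len 4), cursors c1@1 c3@2 c2@3, authorship ....
After op 2 (insert('r')): buffer="drbryrz" (len 7), cursors c1@2 c3@4 c2@6, authorship .1.3.2.
After op 3 (move_right): buffer="drbryrz" (len 7), cursors c1@3 c3@5 c2@7, authorship .1.3.2.
After op 4 (move_right): buffer="drbryrz" (len 7), cursors c1@4 c3@6 c2@7, authorship .1.3.2.
After op 5 (move_left): buffer="drbryrz" (len 7), cursors c1@3 c3@5 c2@6, authorship .1.3.2.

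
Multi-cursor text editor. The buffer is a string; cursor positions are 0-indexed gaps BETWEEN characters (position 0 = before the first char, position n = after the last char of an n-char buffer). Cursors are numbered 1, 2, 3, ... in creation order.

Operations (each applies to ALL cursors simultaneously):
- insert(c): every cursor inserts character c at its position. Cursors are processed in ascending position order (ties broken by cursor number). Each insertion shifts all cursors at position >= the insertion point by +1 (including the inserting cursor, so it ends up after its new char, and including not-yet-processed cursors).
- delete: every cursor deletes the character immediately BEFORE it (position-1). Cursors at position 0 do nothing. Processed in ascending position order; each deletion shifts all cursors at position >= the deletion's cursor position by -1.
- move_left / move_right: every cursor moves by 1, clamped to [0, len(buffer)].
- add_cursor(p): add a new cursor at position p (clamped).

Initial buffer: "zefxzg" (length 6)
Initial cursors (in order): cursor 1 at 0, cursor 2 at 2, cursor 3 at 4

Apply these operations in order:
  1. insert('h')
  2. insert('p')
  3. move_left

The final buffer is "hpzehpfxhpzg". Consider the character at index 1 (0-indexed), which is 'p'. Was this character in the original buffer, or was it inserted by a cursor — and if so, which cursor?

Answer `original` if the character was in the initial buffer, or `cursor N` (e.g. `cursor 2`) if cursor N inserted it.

Answer: cursor 1

Derivation:
After op 1 (insert('h')): buffer="hzehfxhzg" (len 9), cursors c1@1 c2@4 c3@7, authorship 1..2..3..
After op 2 (insert('p')): buffer="hpzehpfxhpzg" (len 12), cursors c1@2 c2@6 c3@10, authorship 11..22..33..
After op 3 (move_left): buffer="hpzehpfxhpzg" (len 12), cursors c1@1 c2@5 c3@9, authorship 11..22..33..
Authorship (.=original, N=cursor N): 1 1 . . 2 2 . . 3 3 . .
Index 1: author = 1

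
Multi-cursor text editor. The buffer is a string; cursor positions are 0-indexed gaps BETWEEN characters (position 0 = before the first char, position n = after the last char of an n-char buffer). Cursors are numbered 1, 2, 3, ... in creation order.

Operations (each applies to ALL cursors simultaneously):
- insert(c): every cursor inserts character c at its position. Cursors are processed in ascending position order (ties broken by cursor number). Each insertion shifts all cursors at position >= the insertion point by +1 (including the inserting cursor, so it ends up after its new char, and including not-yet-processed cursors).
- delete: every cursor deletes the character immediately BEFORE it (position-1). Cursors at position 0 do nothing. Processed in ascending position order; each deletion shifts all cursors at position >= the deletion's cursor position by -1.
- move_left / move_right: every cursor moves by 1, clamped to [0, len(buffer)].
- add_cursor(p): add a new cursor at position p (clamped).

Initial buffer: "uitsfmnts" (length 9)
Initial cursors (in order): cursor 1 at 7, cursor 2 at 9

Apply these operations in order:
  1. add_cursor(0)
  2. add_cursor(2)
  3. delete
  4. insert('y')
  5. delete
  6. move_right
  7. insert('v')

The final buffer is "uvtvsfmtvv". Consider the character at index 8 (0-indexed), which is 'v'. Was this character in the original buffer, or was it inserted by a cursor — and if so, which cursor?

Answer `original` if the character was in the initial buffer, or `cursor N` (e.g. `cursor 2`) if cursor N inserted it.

Answer: cursor 1

Derivation:
After op 1 (add_cursor(0)): buffer="uitsfmnts" (len 9), cursors c3@0 c1@7 c2@9, authorship .........
After op 2 (add_cursor(2)): buffer="uitsfmnts" (len 9), cursors c3@0 c4@2 c1@7 c2@9, authorship .........
After op 3 (delete): buffer="utsfmt" (len 6), cursors c3@0 c4@1 c1@5 c2@6, authorship ......
After op 4 (insert('y')): buffer="yuytsfmyty" (len 10), cursors c3@1 c4@3 c1@8 c2@10, authorship 3.4....1.2
After op 5 (delete): buffer="utsfmt" (len 6), cursors c3@0 c4@1 c1@5 c2@6, authorship ......
After op 6 (move_right): buffer="utsfmt" (len 6), cursors c3@1 c4@2 c1@6 c2@6, authorship ......
After op 7 (insert('v')): buffer="uvtvsfmtvv" (len 10), cursors c3@2 c4@4 c1@10 c2@10, authorship .3.4....12
Authorship (.=original, N=cursor N): . 3 . 4 . . . . 1 2
Index 8: author = 1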